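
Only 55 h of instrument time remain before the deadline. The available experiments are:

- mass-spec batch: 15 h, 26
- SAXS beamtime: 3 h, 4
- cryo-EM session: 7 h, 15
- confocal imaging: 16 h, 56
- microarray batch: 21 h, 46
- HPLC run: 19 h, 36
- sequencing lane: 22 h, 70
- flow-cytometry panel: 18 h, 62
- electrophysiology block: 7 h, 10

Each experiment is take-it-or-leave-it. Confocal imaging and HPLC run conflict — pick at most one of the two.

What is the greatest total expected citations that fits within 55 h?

164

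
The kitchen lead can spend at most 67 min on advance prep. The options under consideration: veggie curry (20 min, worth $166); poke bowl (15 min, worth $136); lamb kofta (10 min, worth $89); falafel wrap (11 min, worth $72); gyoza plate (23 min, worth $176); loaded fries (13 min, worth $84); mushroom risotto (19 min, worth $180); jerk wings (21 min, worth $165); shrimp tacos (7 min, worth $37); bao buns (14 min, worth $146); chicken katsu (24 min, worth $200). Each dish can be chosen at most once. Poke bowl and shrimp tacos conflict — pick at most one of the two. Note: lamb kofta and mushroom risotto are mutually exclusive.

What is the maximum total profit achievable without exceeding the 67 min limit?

Taking veggie curry + lamb kofta + gyoza plate + bao buns: 67 min used, 577 in profit.
That's the maximum — no feasible swap from here does better than 577.

577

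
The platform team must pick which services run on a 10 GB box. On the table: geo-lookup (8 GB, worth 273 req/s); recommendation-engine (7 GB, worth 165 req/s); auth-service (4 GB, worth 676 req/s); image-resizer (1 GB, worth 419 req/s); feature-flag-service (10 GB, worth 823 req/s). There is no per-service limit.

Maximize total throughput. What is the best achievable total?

4190

By throughput per GB: image-resizer 419.00, auth-service 169.00, feature-flag-service 82.30, geo-lookup 34.12 lead.
Taking 10×image-resizer: 10 GB used, 4190 in throughput.
That's the maximum — no swap from here does better than 4190.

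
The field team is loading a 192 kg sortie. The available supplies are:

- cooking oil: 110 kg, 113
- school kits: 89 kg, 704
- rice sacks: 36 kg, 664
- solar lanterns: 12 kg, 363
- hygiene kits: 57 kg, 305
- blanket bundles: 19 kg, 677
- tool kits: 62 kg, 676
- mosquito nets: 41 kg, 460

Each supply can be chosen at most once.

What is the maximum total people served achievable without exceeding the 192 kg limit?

Rice sacks + solar lanterns + blanket bundles + tool kits + mosquito nets uses 170 of the 192 kg and totals 2840.

2840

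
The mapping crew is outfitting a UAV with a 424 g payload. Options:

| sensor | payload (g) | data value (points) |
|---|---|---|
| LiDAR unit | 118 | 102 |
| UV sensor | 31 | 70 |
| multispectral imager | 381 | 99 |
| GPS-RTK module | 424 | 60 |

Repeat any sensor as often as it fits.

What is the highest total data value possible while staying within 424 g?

910

Best packing: 13×UV sensor — 403 g, 910 total.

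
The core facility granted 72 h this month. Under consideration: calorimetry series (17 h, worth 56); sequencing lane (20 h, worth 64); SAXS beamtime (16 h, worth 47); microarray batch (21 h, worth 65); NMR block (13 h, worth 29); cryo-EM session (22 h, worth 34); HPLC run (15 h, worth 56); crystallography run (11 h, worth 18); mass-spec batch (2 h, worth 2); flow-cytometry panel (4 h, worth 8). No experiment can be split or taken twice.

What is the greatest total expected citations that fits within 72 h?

232

Ranking by ratio (expected citations/h): HPLC run 3.73, calorimetry series 3.29, sequencing lane 3.20, microarray batch 3.10.
Greedy by ratio would take calorimetry series + sequencing lane + SAXS beamtime + HPLC run + flow-cytometry panel: 72 h used, total 231.
The 21 h tied up in calorimetry series and flow-cytometry panel is better spent on microarray batch — total rises to 232 (72 h).
The closest alternative, calorimetry series + sequencing lane + SAXS beamtime + HPLC run + flow-cytometry panel, reaches only 231.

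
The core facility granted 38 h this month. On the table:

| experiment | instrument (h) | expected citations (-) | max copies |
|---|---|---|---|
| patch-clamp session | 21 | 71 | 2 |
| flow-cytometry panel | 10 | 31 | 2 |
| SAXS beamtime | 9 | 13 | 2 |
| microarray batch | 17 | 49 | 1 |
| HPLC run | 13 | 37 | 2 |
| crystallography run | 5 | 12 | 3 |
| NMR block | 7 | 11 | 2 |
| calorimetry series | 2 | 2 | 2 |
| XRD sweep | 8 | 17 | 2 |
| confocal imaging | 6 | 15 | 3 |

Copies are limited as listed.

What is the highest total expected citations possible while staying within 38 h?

Greedy by ratio would take patch-clamp session + flow-cytometry panel + confocal imaging: 37 h used, total 117.
Dropping flow-cytometry panel and confocal imaging frees 16 h; slotting in microarray batch (17 h) lifts the total to 120 at 38 h.

120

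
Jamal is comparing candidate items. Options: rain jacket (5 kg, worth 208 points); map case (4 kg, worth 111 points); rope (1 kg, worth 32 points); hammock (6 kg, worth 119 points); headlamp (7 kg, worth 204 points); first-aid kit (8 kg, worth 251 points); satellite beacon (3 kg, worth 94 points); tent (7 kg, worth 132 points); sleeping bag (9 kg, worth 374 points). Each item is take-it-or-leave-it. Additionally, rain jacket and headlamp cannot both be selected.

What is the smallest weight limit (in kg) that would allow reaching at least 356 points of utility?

9

Need the lightest bundle worth ≥ 356.
sleeping bag: 374 utility at 9 kg.
Below 9 kg the best achievable stays under 356.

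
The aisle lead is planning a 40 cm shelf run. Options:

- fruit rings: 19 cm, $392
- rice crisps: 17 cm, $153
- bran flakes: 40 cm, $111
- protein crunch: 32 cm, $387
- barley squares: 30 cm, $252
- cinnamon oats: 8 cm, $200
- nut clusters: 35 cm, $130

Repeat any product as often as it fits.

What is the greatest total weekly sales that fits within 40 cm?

1000

Taking 5×cinnamon oats: 40 cm used, 1000 in weekly sales.
Every other selection either busts 40 cm or fails to beat 1000.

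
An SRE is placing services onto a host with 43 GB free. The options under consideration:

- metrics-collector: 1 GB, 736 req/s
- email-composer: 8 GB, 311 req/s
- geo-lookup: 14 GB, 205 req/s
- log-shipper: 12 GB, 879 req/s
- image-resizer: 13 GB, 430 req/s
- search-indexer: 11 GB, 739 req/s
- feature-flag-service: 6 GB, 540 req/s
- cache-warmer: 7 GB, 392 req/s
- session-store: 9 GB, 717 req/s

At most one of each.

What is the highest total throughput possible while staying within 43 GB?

3611

The ratio ordering already packs tightly: metrics-collector + log-shipper + search-indexer + feature-flag-service + session-store, 39 GB, 3611.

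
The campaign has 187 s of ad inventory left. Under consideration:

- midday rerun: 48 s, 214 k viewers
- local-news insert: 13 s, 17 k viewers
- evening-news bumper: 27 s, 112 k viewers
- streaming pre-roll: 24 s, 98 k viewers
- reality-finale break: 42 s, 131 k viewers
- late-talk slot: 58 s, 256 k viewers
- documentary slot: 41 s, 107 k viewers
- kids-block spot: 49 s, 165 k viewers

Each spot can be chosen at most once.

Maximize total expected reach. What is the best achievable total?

747

The ratio heuristic lands on midday rerun + local-news insert + evening-news bumper + streaming pre-roll + late-talk slot (697) but leaves 17 s idle.
The 37 s tied up in local-news insert and streaming pre-roll is better spent on kids-block spot — total rises to 747 (182 s).
That's the maximum — no swap from here does better than 747.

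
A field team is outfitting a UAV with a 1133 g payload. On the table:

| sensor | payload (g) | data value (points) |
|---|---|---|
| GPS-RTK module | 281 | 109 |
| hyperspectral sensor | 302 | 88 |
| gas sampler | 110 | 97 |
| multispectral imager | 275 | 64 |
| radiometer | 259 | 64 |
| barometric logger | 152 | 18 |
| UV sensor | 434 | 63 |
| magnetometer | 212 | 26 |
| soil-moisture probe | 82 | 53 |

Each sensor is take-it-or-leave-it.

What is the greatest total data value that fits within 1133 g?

Taking GPS-RTK module + hyperspectral sensor + gas sampler + multispectral imager + soil-moisture probe: 1050 g used, 411 in data value.

411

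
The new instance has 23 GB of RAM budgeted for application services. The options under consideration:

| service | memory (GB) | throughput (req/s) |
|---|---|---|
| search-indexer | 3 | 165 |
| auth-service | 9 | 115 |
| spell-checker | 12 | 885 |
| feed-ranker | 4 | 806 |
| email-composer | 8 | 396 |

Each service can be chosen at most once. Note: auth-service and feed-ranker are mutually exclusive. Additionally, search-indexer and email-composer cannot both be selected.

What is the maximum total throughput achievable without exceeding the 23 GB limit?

1856

Density check — feed-ranker 201.50, spell-checker 73.75, search-indexer 55.00, email-composer 49.50 are the best per GB.
Search-indexer + spell-checker + feed-ranker uses 19 of the 23 GB and totals 1856.
The spare 4 GB is too small for any remaining service, and no feasible exchange beats 1856.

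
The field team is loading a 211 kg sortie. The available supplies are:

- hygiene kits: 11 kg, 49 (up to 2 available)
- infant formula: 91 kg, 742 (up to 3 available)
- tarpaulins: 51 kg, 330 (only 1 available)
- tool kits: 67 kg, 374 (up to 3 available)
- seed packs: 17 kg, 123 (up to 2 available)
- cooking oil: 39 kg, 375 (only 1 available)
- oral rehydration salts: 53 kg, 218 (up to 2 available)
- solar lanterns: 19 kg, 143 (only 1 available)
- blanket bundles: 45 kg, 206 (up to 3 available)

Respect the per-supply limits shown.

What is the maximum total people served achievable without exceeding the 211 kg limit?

1656

The ratio heuristic lands on 2×hygiene kits + infant formula + 2×seed packs + cooking oil + solar lanterns (1604) but leaves 6 kg idle.
Reworking the packing: hygiene kits + 2×infant formula + seed packs uses 210 kg and improves the total to 1656.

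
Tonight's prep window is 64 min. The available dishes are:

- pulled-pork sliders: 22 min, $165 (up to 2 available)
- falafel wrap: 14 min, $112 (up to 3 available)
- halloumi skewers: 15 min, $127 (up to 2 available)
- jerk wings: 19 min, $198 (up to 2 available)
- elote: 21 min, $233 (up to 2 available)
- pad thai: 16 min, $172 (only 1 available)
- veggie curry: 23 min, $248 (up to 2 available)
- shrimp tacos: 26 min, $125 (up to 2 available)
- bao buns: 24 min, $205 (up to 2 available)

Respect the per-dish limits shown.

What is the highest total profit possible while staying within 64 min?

The ratio heuristic lands on 2×elote + pad thai (638) but leaves 6 min idle.
Replace elote and pad thai with jerk wings + veggie curry: the trade gains 41 net, giving 679 at 63 min.
Every other selection either busts 64 min or exceeds an availability limit or fails to beat 679.

679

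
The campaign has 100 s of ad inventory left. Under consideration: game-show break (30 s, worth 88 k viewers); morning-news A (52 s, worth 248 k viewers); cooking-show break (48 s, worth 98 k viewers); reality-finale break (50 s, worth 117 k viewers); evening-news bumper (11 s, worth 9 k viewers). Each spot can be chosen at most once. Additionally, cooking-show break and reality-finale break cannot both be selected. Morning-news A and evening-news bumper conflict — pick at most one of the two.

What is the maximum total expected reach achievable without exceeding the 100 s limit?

Morning-news A + cooking-show break uses 100 of the 100 s and totals 346.
The closest alternative, game-show break + morning-news A, reaches only 336.

346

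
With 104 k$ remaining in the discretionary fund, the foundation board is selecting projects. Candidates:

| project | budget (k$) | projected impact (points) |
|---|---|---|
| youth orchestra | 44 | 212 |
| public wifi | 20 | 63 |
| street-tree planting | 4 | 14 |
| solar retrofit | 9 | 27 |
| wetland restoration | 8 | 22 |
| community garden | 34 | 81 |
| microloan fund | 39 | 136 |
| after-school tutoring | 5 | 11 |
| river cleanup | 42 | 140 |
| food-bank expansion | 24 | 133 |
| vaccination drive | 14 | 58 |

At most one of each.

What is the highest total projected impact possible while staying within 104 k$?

466

Best packing: youth orchestra + public wifi + food-bank expansion + vaccination drive — 102 k$, 466 total.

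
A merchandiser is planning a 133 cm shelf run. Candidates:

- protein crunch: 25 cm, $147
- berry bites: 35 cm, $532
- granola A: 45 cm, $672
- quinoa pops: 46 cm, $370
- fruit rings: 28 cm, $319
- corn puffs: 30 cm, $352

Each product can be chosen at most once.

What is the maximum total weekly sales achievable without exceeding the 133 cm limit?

A density-first pass picks berry bites + granola A + corn puffs — 1556 at 110 cm.
The 30 cm tied up in corn puffs is better spent on protein crunch + fruit rings — total rises to 1670 (133 cm).
Runner-up berry bites + granola A + quinoa pops tops out at 1574.

1670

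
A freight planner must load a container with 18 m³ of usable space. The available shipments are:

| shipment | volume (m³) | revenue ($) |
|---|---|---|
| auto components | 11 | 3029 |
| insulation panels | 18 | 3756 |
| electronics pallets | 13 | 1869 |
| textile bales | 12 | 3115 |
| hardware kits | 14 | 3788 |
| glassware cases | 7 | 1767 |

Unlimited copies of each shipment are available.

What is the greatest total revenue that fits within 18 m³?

4796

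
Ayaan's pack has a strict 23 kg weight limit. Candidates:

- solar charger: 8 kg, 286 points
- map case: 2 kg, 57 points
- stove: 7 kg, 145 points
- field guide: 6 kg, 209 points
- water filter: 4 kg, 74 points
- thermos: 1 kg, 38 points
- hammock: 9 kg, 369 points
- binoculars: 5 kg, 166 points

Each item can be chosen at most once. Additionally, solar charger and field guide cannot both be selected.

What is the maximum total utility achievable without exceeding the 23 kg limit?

The ratio ordering already packs tightly: solar charger + thermos + hammock + binoculars, 23 kg, 859.

859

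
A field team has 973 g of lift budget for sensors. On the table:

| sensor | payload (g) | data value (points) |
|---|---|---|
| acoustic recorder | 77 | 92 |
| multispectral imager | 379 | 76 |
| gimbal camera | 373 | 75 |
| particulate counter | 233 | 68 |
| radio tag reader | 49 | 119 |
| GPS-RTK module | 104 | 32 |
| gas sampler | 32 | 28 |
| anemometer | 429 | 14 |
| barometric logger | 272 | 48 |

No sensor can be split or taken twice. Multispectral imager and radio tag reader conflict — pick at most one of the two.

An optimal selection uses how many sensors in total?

6

Best achievable data value is 414.
For example acoustic recorder + gimbal camera + particulate counter + radio tag reader + GPS-RTK module + gas sampler achieves it, using 868 g.
Any selection reaching 414 contains exactly 6 sensors.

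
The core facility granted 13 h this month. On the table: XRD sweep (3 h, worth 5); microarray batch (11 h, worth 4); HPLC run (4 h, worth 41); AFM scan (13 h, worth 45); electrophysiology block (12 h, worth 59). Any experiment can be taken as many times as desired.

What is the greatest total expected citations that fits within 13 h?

123

Ranking by ratio (expected citations/h): HPLC run 10.25, electrophysiology block 4.92, AFM scan 3.46, XRD sweep 1.67.
3×HPLC run uses 12 of the 13 h and totals 123.
Every other selection either busts 13 h or fails to beat 123.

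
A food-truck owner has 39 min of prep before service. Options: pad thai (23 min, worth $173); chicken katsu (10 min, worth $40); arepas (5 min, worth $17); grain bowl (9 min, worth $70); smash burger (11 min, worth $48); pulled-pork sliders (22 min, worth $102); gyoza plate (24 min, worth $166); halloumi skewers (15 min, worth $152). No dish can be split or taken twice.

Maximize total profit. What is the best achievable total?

The ratio heuristic lands on grain bowl + smash burger + halloumi skewers (270) but leaves 4 min idle.
Dropping grain bowl and smash burger frees 20 min; slotting in pad thai (23 min) lifts the total to 325 at 38 min.
The spare 1 min is too small for any remaining dish, and no exchange beats 325.

325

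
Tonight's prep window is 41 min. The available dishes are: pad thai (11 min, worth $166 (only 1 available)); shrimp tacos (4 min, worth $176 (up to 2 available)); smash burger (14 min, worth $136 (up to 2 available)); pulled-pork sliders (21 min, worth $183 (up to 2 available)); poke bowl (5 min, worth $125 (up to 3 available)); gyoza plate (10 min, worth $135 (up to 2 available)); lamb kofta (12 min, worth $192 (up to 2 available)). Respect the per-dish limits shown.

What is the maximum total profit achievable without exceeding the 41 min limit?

Greedy by ratio would take 2×shrimp tacos + 3×poke bowl + lamb kofta: 35 min used, total 919.
Replace poke bowl with pad thai: the trade gains 41 net, giving 960 at 41 min.
That's the maximum — no swap from here does better than 960.

960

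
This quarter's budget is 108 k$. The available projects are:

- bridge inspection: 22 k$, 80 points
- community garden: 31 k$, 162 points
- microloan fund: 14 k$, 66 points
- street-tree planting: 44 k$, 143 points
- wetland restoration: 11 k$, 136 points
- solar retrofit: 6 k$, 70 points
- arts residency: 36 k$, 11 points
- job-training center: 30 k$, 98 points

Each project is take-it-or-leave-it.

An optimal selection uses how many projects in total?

Best achievable projected impact is 577.
community garden + microloan fund + street-tree planting + wetland restoration + solar retrofit hits 577 at 106 k$.
Every optimal selection uses 5 projects.

5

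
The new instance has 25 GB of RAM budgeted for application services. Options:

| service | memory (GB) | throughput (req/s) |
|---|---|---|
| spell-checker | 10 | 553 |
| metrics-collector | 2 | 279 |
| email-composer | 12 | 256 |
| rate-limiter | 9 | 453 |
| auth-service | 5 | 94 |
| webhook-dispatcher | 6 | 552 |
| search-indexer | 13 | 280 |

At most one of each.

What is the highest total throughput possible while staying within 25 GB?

1558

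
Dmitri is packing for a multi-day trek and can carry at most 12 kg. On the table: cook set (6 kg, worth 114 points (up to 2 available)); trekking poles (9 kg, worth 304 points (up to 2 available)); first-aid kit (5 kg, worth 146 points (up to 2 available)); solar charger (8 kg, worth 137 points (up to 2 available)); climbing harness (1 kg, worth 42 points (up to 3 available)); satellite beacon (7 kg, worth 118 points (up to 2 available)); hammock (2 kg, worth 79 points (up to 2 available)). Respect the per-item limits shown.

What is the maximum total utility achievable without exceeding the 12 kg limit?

Density check — climbing harness 42.00, hammock 39.50, trekking poles 33.78 are the best per kg.
The ratio ordering already packs tightly: first-aid kit + 3×climbing harness + 2×hammock, 12 kg, 430.
Nothing else within 12 kg beats 430.

430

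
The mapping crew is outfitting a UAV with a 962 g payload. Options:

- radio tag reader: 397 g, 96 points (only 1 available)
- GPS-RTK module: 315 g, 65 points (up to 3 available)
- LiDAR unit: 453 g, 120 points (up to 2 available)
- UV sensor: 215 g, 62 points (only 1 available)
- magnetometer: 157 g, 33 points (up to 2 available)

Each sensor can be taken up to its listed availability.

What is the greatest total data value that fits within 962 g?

A density-first pass picks LiDAR unit + UV sensor + magnetometer — 215 at 825 g.
The 372 g tied up in UV sensor and magnetometer is better spent on LiDAR unit — total rises to 240 (906 g).

240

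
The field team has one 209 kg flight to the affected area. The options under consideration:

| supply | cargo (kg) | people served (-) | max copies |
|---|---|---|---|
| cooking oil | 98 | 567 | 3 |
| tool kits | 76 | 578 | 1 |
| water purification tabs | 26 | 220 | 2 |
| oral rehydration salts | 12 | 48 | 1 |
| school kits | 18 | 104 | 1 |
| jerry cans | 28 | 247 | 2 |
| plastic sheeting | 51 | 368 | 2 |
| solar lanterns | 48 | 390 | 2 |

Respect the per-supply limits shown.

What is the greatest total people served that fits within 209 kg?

Density check — jerry cans 8.82, water purification tabs 8.46, solar lanterns 8.12 are the best per kg.
Best packing: 2×water purification tabs + 2×jerry cans + 2×solar lanterns — 204 kg, 1714 total.
That's the maximum — no swap from here does better than 1714.

1714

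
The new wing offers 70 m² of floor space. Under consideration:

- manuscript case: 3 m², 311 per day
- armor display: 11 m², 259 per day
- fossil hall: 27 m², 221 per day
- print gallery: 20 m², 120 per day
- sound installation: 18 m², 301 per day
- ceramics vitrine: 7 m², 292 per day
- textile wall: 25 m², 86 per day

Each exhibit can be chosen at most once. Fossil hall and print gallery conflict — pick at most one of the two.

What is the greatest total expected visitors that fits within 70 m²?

Taking manuscript case + armor display + fossil hall + sound installation + ceramics vitrine: 66 m² used, 1384 in expected visitors.

1384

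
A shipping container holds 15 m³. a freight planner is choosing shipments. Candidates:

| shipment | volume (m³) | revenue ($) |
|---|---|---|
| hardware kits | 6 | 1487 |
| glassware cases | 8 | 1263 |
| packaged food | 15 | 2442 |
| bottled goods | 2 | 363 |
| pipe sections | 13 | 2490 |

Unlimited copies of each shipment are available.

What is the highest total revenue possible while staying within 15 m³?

Density check — hardware kits 247.83, pipe sections 191.54, bottled goods 181.50 are the best per m³.
Best packing: 2×hardware kits + bottled goods — 14 m³, 3337 total.
The spare 1 m³ is too small for any remaining shipment, and no exchange beats 3337.

3337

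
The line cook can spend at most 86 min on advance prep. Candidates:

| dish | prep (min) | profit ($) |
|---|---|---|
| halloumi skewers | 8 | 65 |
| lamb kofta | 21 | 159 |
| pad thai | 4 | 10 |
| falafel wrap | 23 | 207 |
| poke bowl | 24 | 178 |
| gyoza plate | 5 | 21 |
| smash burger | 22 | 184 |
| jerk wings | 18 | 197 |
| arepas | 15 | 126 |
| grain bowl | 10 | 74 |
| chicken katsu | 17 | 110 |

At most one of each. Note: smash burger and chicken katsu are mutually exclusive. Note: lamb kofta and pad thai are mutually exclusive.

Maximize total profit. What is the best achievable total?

Halloumi skewers + falafel wrap + smash burger + jerk wings + arepas uses 86 of the 86 min and totals 779.
An exhaustive check of the 2048 subsets confirms 779.

779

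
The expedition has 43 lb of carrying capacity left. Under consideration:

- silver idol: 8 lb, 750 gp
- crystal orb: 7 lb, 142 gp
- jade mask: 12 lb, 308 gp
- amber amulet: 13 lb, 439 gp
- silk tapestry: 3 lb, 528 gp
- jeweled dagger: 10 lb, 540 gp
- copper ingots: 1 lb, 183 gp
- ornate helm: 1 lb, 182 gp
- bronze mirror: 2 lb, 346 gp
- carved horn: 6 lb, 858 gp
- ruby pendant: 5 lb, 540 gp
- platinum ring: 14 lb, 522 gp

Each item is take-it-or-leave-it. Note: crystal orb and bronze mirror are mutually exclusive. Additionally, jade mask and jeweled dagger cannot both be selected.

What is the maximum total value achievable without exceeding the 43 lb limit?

3927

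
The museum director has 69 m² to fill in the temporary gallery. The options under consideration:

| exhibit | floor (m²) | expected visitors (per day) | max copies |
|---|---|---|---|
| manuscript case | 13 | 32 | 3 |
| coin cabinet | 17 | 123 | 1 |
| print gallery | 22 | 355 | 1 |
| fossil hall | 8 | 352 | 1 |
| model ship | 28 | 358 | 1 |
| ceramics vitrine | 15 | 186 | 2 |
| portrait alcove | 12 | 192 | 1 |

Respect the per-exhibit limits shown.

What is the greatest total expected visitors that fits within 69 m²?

Greedy by ratio would take print gallery + fossil hall + ceramics vitrine + portrait alcove: 57 m² used, total 1085.
The 22 m² tied up in print gallery is better spent on model ship — total rises to 1088 (63 m²).
The spare 6 m² is too small for any remaining exhibit, and no exchange beats 1088.

1088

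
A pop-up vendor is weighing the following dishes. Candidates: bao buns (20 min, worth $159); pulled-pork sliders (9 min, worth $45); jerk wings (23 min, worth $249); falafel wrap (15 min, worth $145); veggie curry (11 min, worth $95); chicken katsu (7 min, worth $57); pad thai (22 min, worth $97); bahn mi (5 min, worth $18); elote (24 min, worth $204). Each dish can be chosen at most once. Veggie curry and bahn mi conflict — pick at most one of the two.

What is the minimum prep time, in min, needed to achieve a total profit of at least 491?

Look for the lowest-prep combination reaching 491.
bao buns + jerk wings + veggie curry: 503 profit at 54 min.
No combination under 54 min hits 491.

54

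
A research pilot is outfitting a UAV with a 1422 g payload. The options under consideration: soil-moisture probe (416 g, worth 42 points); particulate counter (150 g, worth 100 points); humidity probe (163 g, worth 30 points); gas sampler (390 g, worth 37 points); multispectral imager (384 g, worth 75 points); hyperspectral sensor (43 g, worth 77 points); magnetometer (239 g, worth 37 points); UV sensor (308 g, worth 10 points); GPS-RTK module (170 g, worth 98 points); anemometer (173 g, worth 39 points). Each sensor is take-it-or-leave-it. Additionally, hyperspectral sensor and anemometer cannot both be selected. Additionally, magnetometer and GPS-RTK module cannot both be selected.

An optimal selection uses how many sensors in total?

6

Optimal total is 422.
For example soil-moisture probe + particulate counter + humidity probe + multispectral imager + hyperspectral sensor + GPS-RTK module achieves it, using 1326 g.
All optima have 6 sensors.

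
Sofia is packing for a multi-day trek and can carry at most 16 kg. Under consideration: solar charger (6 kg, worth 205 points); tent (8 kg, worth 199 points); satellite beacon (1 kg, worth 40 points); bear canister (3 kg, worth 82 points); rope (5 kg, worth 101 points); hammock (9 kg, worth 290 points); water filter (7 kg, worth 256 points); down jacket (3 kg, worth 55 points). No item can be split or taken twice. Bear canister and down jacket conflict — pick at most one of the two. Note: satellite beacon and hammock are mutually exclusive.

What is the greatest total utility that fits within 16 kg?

The ratio heuristic lands on solar charger + satellite beacon + water filter (501) but leaves 2 kg idle.
Replace solar charger and satellite beacon with hammock: the trade gains 45 net, giving 546 at 16 kg.

546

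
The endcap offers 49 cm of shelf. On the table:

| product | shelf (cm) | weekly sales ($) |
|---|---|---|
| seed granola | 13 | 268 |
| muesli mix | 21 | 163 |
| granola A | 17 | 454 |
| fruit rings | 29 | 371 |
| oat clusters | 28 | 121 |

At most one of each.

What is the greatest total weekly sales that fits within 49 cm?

By weekly sales per cm: granola A 26.71, seed granola 20.62, fruit rings 12.79 lead.
Taking the top-ratio products first gives seed granola + granola A for 722 (30 cm).
Replace seed granola with fruit rings: the trade gains 103 net, giving 825 at 46 cm.
Every other selection either busts 49 cm or fails to beat 825.

825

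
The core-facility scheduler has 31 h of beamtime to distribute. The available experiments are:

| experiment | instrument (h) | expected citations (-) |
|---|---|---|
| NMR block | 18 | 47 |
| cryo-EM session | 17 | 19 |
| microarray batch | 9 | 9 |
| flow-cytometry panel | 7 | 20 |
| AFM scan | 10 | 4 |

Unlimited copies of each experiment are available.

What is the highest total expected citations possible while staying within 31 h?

80

The ratio ordering already packs tightly: 4×flow-cytometry panel, 28 h, 80.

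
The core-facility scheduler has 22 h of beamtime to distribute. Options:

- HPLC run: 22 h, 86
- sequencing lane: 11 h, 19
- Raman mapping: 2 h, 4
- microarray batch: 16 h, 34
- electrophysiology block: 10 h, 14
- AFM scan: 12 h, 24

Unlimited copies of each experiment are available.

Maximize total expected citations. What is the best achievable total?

86

The ratio ordering already packs tightly: HPLC run, 22 h, 86.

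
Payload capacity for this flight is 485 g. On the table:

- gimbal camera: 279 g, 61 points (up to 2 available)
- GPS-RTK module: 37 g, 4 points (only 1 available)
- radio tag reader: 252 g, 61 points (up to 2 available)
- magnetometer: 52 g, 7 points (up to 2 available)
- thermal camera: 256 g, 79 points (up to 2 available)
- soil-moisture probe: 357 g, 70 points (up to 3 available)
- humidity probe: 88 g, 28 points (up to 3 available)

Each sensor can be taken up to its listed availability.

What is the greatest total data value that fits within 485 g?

Greedy by ratio would take GPS-RTK module + 2×magnetometer + 3×humidity probe: 405 g used, total 102.
Replace GPS-RTK module and magnetometer and humidity probe with thermal camera: the trade gains 40 net, giving 142 at 484 g.

142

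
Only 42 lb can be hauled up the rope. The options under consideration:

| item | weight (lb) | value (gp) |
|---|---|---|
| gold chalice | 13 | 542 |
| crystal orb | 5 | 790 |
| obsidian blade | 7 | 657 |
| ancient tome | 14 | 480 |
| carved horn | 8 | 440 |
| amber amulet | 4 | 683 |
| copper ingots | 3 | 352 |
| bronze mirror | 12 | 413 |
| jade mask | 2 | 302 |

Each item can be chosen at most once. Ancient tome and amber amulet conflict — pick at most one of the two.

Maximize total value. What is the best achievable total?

Gold chalice + crystal orb + obsidian blade + carved horn + amber amulet + copper ingots + jade mask uses 42 of the 42 lb and totals 3766.

3766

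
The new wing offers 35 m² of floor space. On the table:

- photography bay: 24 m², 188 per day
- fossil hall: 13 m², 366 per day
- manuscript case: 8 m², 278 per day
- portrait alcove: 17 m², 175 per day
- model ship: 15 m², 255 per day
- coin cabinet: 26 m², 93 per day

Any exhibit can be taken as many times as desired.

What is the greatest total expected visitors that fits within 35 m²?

1112

By expected visitors per m²: manuscript case 34.75, fossil hall 28.15, model ship 17.00 lead.
The ratio ordering already packs tightly: 4×manuscript case, 32 m², 1112.
The spare 3 m² is too small for any remaining exhibit, and no exchange beats 1112.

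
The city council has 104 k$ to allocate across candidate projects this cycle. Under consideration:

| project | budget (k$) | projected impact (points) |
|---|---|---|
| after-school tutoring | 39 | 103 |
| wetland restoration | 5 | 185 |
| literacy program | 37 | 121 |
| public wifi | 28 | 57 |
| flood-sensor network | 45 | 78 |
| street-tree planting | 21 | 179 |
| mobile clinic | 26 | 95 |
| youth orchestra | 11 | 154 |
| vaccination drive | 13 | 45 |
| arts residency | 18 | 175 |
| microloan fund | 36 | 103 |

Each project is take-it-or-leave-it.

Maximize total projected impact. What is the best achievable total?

841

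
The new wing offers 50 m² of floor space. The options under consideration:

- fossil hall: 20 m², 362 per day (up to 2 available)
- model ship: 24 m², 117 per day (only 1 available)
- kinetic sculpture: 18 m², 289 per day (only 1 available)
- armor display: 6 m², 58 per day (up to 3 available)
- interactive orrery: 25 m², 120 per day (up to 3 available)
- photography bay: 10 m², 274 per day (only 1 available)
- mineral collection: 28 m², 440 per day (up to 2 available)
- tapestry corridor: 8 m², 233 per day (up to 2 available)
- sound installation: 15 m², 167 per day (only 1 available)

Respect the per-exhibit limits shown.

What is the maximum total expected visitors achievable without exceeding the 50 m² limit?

1102

Fossil hall + photography bay + 2×tapestry corridor uses 46 of the 50 m² and totals 1102.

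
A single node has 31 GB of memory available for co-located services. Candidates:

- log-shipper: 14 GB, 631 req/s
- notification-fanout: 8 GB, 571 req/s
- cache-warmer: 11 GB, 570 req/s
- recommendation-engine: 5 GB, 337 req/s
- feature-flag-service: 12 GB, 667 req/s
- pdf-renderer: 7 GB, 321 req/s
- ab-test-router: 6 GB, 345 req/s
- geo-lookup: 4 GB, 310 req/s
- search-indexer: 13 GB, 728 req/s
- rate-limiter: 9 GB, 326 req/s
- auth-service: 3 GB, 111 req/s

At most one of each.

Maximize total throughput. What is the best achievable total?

1954

Greedy by ratio would take notification-fanout + recommendation-engine + pdf-renderer + ab-test-router + geo-lookup: 30 GB used, total 1884.
Replace recommendation-engine and pdf-renderer with search-indexer: the trade gains 70 net, giving 1954 at 31 GB.
The closest alternative, notification-fanout + recommendation-engine + geo-lookup + search-indexer, reaches only 1946.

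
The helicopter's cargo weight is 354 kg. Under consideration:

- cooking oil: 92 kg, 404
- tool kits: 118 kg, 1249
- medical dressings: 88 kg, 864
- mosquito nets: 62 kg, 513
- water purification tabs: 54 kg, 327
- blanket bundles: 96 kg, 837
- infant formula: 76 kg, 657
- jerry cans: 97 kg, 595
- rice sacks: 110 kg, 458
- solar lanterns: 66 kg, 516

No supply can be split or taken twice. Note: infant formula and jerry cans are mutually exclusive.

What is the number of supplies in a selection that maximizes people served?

4

Best achievable people served is 3286.
For example tool kits + medical dressings + infant formula + solar lanterns achieves it, using 348 kg.
Every optimal selection uses 4 supplies.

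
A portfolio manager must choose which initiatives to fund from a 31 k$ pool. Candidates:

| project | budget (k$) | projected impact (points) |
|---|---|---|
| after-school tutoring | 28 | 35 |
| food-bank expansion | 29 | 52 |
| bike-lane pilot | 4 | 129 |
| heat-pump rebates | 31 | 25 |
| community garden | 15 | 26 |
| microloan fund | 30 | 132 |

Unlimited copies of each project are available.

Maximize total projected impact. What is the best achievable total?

Best packing: 7×bike-lane pilot — 28 k$, 903 total.
Every other selection either busts 31 k$ or fails to beat 903.

903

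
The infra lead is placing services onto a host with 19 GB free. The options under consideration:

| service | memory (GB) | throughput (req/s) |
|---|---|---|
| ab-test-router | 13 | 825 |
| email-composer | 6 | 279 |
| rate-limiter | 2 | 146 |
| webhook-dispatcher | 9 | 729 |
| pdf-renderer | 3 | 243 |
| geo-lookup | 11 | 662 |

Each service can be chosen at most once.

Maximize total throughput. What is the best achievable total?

1251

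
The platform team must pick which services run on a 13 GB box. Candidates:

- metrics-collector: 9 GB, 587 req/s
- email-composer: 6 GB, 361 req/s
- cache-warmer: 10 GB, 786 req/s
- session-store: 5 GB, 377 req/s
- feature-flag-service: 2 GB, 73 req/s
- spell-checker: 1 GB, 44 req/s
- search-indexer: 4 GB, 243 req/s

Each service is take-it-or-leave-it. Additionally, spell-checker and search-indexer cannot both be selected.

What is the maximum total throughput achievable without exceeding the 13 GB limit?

903

The ratio ordering already packs tightly: cache-warmer + feature-flag-service + spell-checker, 13 GB, 903.
An exhaustive check of the 128 subsets confirms 903.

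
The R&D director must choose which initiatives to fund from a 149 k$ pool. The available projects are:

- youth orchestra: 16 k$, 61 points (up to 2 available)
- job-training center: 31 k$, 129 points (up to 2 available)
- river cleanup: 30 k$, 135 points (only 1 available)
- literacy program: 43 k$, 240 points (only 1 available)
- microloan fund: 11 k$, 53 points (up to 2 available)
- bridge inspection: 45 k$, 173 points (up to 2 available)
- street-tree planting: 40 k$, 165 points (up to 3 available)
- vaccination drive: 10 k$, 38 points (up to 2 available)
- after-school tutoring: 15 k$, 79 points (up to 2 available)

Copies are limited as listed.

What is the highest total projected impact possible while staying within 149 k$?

715

Taking the top-ratio projects first gives youth orchestra + river cleanup + literacy program + 2×microloan fund + 2×after-school tutoring for 700 (141 k$).
The 16 k$ tied up in youth orchestra is better spent on 2×vaccination drive — total rises to 715 (145 k$).
That's the maximum — no swap from here does better than 715.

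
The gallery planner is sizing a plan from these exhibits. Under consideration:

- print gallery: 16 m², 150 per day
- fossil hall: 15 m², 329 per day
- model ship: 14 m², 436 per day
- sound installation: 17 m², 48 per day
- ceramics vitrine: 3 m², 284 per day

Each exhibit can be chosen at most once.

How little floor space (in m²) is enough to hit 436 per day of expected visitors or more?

Need the lightest bundle worth ≥ 436.
Taking model ship gives 436 (≥ 436) for 14 m².
Below 14 m² the best achievable stays under 436.

14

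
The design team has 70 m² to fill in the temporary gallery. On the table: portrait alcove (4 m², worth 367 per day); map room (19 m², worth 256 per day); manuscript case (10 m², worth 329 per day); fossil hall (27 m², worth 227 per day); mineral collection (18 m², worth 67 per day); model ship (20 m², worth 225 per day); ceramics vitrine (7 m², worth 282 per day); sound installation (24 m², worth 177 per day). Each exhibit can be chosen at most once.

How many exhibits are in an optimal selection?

5

Optimal total is 1461.
One optimal bundle: portrait alcove + map room + manuscript case + fossil hall + ceramics vitrine (67 m²).
Any selection reaching 1461 contains exactly 5 exhibits.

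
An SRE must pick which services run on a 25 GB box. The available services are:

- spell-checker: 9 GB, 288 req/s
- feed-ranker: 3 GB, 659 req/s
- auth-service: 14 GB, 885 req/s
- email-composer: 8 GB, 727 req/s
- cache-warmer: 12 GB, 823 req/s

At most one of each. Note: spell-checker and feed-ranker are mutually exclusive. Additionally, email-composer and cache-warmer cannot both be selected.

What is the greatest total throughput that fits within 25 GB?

2271

Best packing: feed-ranker + auth-service + email-composer — 25 GB, 2271 total.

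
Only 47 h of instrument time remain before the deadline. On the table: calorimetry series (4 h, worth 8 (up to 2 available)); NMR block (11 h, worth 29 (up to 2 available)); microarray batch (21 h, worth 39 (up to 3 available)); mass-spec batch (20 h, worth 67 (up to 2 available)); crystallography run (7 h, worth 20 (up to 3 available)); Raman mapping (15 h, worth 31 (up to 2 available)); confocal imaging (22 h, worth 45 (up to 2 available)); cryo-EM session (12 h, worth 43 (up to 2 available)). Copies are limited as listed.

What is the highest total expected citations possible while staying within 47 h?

154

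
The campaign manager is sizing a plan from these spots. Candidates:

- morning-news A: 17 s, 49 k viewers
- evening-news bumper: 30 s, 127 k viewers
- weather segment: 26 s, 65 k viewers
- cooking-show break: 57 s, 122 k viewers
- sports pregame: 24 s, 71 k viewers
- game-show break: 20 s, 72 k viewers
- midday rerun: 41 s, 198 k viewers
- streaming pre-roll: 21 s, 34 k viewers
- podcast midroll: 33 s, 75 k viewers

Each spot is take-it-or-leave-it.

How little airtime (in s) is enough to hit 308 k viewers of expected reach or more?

71

Look for the lowest-airtime combination reaching 308.
Taking evening-news bumper + midday rerun gives 325 (≥ 308) for 71 s.
Any bundle with less than 71 s falls short of 308.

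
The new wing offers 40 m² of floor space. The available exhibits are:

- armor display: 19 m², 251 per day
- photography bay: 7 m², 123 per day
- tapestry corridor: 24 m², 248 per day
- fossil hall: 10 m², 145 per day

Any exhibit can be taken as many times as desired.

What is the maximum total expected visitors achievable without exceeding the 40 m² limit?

637

Density check — photography bay 17.57, fossil hall 14.50, armor display 13.21, tapestry corridor 10.33 are the best per m².
Taking the top-ratio exhibits first gives 5×photography bay for 615 (35 m²).
Replace photography bay with fossil hall: the trade gains 22 net, giving 637 at 38 m².
Nothing else within 40 m² beats 637.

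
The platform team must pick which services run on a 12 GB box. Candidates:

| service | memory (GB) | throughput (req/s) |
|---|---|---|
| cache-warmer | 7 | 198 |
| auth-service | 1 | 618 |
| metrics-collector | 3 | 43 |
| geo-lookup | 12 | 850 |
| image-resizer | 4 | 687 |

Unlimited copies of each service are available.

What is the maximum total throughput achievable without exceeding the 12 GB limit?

Ranking by ratio (throughput/GB): auth-service 618.00, image-resizer 171.75, geo-lookup 70.83.
The ratio ordering already packs tightly: 12×auth-service, 12 GB, 7416.
No other feasible combination exceeds 7416.

7416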